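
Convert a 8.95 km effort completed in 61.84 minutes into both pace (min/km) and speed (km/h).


Pace = time / distance = 61.84 min / 8.95 km = 6.9095 min/km
Speed = distance / time_in_hours = 8.95 / 1.0307 hr
Speed = 8.6837 km/h

6.9095 min/km, 8.6837 km/h


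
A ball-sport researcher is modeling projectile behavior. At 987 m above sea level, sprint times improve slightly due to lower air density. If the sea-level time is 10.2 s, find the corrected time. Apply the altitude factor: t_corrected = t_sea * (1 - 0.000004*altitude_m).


Correction factor = 1 - 0.000004 * 987 = 0.996052
t_corrected = t_sea * factor = 10.2 * 0.996052
t_corrected = 10.1597 s

10.1597 s


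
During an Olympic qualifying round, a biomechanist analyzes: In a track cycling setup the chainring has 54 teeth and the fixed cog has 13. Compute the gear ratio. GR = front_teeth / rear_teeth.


GR = front_teeth / rear_teeth
GR = 54 / 13
GR = 4.1538

4.1538


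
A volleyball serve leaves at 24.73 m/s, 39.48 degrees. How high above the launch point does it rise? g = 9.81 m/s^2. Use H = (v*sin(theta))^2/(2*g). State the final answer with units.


H = (v*sin(theta))^2 / (2*g)
vy = v*sin(theta) = 24.73 * sin(39.48 deg) = 15.7236 m/s
H = vy^2 / (2*g) = 247.2301 / (2*9.81)
H = 247.2301 / 19.62 = 12.6009 m

12.6009 m


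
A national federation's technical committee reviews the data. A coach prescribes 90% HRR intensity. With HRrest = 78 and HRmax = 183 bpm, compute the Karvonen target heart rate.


Target = HRrest + pct*(HRmax - HRrest)
Heart rate reserve = HRmax - HRrest = 183 - 78 = 105 bpm
Fraction = 90% = 0.9
Target = 78 + 0.9 * 105
Target = 78 + 94.5 = 172.5 bpm

172.5 bpm


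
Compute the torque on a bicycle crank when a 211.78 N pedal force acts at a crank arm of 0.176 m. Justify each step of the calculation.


tau = F * d
tau = 211.78 * 0.176
tau = 37.2733 N*m

37.2733 N*m


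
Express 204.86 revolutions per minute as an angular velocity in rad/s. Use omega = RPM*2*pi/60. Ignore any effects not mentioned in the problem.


omega = RPM * 2 * pi / 60
omega = 204.86 * 2 * 3.14159 / 60
omega = 1287.1733 / 60 = 21.4529 rad/s

21.4529 rad/s


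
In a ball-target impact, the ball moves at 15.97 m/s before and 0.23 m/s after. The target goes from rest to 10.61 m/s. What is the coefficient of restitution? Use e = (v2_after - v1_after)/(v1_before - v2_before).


e = (v2_after - v1_after) / (v1_before - v2_before)
Numerator = 10.61 - 0.23 = 10.38
Denominator = 15.97 - 0 = 15.97
e = 10.38 / 15.97 = 0.65

0.65


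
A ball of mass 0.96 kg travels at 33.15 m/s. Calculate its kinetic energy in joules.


KE = 0.5 * m * v^2
KE = 0.5 * 0.96 * 33.15^2
KE = 0.5 * 0.96 * 1098.9225 = 527.4828 J

527.4828 J


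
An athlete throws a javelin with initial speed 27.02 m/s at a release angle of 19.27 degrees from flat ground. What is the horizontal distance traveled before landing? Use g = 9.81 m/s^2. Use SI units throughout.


R = v^2 * sin(2*theta) / g
Convert angle to radians: theta = 19.27 deg = 0.3363 rad
sin(2*theta) = sin(0.6726) = 0.6231
R = 27.02^2 * 0.6231 / 9.81
R = 730.0804 * 0.6231 / 9.81 = 46.3695 m

46.3695 m


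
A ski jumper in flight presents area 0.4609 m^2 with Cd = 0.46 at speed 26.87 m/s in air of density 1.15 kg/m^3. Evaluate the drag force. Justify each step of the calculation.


Fd = 0.5 * Cd * rho * A * v^2
Fd = 0.5 * 0.46 * 1.15 * 0.4609 * 26.87^2
v^2 = 721.9969
Fd = 0.5 * 0.46 * 1.15 * 0.4609 * 721.9969 = 88.0172 N

88.0172 N


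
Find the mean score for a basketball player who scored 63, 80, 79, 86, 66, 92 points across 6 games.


Average = sum / n
Sum = 466
Average = 466 / 6 = 77.6667

77.6667


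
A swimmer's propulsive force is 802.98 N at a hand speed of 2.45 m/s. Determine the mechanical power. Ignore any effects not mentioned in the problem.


P = F * v
P = 802.98 * 2.45
P = 1967.301 W

1967.301 W


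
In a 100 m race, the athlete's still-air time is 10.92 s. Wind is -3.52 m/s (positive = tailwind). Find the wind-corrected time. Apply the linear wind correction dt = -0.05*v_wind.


dt = -0.05 * v_wind = -0.05 * -3.52 = 0.176 s
t_corrected = t_still + dt = 10.92 + (0.176)
t_corrected = 11.096 s

11.096 s


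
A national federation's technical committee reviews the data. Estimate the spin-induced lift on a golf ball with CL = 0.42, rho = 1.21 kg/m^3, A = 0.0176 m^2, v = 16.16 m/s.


FM = 0.5 * CL * rho * A * v^2
FM = 0.5 * 0.42 * 1.21 * 0.0176 * 16.16^2
v^2 = 261.1456
FM = 0.5 * 0.42 * 1.21 * 0.0176 * 261.1456 = 1.1679 N

1.1679 N


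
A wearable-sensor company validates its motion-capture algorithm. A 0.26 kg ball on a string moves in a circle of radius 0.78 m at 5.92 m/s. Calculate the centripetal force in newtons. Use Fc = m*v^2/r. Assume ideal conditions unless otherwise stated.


Fc = m * v^2 / r
v^2 = 5.92^2 = 35.0464
Fc = 0.26 * 35.0464 / 0.78
Fc = 9.1121 / 0.78 = 11.6821 N

11.6821 N


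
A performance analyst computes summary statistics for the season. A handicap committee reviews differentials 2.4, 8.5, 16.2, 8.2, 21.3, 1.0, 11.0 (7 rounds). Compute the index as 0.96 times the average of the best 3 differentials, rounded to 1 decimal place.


All differentials: 2.4, 8.5, 16.2, 8.2, 21.3, 1.0, 11.0
Sorted: 1.0, 2.4, 8.2, 8.5, 11.0, 16.2, 21.3
Best 3: 1.0, 2.4, 8.2
Average of best = 11.6 / 3 = 3.8667
Raw index = 3.8667 * 0.96 = 3.712
Handicap index = round(3.712, 1) = 3.7

3.7


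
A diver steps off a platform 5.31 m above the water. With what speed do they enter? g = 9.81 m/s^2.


v = sqrt(2 * g * h)
v = sqrt(2 * 9.81 * 5.31)
v = sqrt(104.1822) = 10.207 m/s

10.207 m/s


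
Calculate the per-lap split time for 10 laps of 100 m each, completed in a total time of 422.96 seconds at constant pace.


Split time = total_time / n_laps = 422.96 / 10
Split time = 42.296 s per lap

42.296 s


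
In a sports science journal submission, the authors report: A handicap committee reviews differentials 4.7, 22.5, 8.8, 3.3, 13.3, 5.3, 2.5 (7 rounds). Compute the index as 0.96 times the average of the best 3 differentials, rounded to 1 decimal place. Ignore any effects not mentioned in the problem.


All differentials: 4.7, 22.5, 8.8, 3.3, 13.3, 5.3, 2.5
Sorted: 2.5, 3.3, 4.7, 5.3, 8.8, 13.3, 22.5
Best 3: 2.5, 3.3, 4.7
Average of best = 10.5 / 3 = 3.5
Raw index = 3.5 * 0.96 = 3.36
Handicap index = round(3.36, 1) = 3.4

3.4


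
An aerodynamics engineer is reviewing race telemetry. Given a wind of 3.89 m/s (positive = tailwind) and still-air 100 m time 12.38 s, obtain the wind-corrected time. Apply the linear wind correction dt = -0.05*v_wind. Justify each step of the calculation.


dt = -0.05 * v_wind = -0.05 * 3.89 = -0.1945 s
t_corrected = t_still + dt = 12.38 + (-0.1945)
t_corrected = 12.1855 s

12.1855 s


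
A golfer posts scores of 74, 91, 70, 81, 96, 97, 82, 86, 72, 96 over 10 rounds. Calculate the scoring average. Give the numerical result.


Average = sum / n
Sum = 845
Average = 845 / 10 = 84.5

84.5


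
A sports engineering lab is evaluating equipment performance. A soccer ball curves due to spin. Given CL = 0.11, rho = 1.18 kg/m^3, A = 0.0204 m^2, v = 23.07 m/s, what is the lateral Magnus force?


FM = 0.5 * CL * rho * A * v^2
FM = 0.5 * 0.11 * 1.18 * 0.0204 * 23.07^2
v^2 = 532.2249
FM = 0.5 * 0.11 * 1.18 * 0.0204 * 532.2249 = 0.7046 N

0.7046 N


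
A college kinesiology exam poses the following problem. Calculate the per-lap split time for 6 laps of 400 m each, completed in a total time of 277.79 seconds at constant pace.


Split time = total_time / n_laps = 277.79 / 6
Split time = 46.2983 s per lap

46.2983 s


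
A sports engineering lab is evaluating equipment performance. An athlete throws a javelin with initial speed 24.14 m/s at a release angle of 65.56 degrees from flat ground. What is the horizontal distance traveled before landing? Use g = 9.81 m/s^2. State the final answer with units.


R = v^2 * sin(2*theta) / g
Convert angle to radians: theta = 65.56 deg = 1.1442 rad
sin(2*theta) = sin(2.2885) = 0.7533
R = 24.14^2 * 0.7533 / 9.81
R = 582.7396 * 0.7533 / 9.81 = 44.75 m

44.75 m


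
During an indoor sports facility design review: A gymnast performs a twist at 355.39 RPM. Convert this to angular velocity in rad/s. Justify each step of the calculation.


omega = RPM * 2 * pi / 60
omega = 355.39 * 2 * 3.14159 / 60
omega = 2232.9812 / 60 = 37.2164 rad/s

37.2164 rad/s


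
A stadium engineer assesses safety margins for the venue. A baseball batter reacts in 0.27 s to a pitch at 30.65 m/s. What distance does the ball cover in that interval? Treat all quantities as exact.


d = v * t
d = 30.65 * 0.27
d = 8.2755 m

8.2755 m


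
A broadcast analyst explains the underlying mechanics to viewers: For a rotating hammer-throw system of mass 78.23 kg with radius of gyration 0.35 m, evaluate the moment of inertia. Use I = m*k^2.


I = m * k^2
I = 78.23 * 0.35^2
I = 78.23 * 0.1225 = 9.5832 kg*m^2

9.5832 kg*m^2


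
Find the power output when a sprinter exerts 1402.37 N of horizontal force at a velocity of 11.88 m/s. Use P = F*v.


P = F * v
P = 1402.37 * 11.88
P = 16660.1556 W

16660.1556 W


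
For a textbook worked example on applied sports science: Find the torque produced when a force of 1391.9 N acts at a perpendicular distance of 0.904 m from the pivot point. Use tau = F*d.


tau = F * d
tau = 1391.9 * 0.904
tau = 1258.2776 N*m

1258.2776 N*m


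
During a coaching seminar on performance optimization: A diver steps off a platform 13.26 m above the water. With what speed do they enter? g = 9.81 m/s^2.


v = sqrt(2 * g * h)
v = sqrt(2 * 9.81 * 13.26)
v = sqrt(260.1612) = 16.1295 m/s

16.1295 m/s


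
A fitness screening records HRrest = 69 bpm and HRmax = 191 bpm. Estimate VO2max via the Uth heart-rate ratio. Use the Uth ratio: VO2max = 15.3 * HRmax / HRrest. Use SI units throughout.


VO2max = 15.3 * HRmax / HRrest
VO2max = 15.3 * 191 / 69
VO2max = 2922.3 / 69 = 42.3522 mL/kg/min

42.3522 mL/kg/min


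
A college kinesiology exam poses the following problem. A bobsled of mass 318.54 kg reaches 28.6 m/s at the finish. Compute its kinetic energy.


KE = 0.5 * m * v^2
KE = 0.5 * 318.54 * 28.6^2
KE = 0.5 * 318.54 * 817.96 = 130276.4892 J

130276.4892 J


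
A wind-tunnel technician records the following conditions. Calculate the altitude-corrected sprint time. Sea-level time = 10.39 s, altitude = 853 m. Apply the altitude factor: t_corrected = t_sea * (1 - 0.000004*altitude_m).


Correction factor = 1 - 0.000004 * 853 = 0.996588
t_corrected = t_sea * factor = 10.39 * 0.996588
t_corrected = 10.3545 s

10.3545 s


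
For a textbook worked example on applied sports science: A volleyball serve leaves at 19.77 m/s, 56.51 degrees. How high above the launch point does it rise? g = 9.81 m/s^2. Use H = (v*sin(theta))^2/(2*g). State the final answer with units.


H = (v*sin(theta))^2 / (2*g)
vy = v*sin(theta) = 19.77 * sin(56.51 deg) = 16.4878 m/s
H = vy^2 / (2*g) = 271.8484 / (2*9.81)
H = 271.8484 / 19.62 = 13.8557 m

13.8557 m


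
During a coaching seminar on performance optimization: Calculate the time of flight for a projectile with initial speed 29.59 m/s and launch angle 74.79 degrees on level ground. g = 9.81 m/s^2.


T = 2*v*sin(theta)/g
sin(theta) = sin(74.79 deg) = 0.965
T = 2*29.59*0.965 / 9.81
T = 57.107 / 9.81 = 5.8213 s

5.8213 s


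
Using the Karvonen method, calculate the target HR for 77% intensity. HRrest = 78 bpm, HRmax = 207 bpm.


Target = HRrest + pct*(HRmax - HRrest)
Heart rate reserve = HRmax - HRrest = 207 - 78 = 129 bpm
Fraction = 77% = 0.77
Target = 78 + 0.77 * 129
Target = 78 + 99.33 = 177.33 bpm

177.33 bpm


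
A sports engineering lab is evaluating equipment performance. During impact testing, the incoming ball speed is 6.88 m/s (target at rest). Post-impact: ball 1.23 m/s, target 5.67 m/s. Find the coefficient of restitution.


e = (v2_after - v1_after) / (v1_before - v2_before)
Numerator = 5.67 - 1.23 = 4.44
Denominator = 6.88 - 0 = 6.88
e = 4.44 / 6.88 = 0.6453

0.6453


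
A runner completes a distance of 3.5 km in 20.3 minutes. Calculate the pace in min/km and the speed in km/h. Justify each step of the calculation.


Pace = time / distance = 20.3 min / 3.5 km = 5.8 min/km
Speed = distance / time_in_hours = 3.5 / 0.3383 hr
Speed = 10.3448 km/h

5.8 min/km, 10.3448 km/h


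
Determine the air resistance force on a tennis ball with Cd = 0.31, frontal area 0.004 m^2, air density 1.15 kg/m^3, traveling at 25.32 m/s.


Fd = 0.5 * Cd * rho * A * v^2
Fd = 0.5 * 0.31 * 1.15 * 0.004 * 25.32^2
v^2 = 641.1024
Fd = 0.5 * 0.31 * 1.15 * 0.004 * 641.1024 = 0.4571 N

0.4571 N


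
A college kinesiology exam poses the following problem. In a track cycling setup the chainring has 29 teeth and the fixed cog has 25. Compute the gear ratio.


GR = front_teeth / rear_teeth
GR = 29 / 25
GR = 1.16

1.16


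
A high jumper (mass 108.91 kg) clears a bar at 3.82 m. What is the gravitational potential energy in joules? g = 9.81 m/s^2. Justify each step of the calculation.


PE = m * g * h
PE = 108.91 * 9.81 * 3.82
PE = 1068.4071 * 3.82 = 4081.3151 J

4081.3151 J


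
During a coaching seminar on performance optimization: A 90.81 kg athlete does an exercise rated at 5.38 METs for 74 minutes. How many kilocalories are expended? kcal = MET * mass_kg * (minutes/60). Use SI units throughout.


kcal = MET * mass * time_hr
Convert time: 74 min = 1.2333 hr
kcal = 5.38 * 90.81 * 1.2333
kcal = 602.5546 kcal

602.5546 kcal


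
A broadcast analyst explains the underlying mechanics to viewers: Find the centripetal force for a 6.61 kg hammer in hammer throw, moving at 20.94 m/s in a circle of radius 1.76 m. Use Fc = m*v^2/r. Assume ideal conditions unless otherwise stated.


Fc = m * v^2 / r
v^2 = 20.94^2 = 438.4836
Fc = 6.61 * 438.4836 / 1.76
Fc = 2898.3766 / 1.76 = 1646.8049 N

1646.8049 N


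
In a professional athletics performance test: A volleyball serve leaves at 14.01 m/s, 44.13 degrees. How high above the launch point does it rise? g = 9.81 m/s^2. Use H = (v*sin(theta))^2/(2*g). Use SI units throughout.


H = (v*sin(theta))^2 / (2*g)
vy = v*sin(theta) = 14.01 * sin(44.13 deg) = 9.755 m/s
H = vy^2 / (2*g) = 95.1601 / (2*9.81)
H = 95.1601 / 19.62 = 4.8502 m

4.8502 m


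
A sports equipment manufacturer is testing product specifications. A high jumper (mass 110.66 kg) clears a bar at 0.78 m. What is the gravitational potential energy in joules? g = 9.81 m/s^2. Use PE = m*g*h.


PE = m * g * h
PE = 110.66 * 9.81 * 0.78
PE = 1085.5746 * 0.78 = 846.7482 J

846.7482 J


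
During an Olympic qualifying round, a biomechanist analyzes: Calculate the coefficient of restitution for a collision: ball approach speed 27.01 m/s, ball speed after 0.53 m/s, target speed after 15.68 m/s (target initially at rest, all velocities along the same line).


e = (v2_after - v1_after) / (v1_before - v2_before)
Numerator = 15.68 - 0.53 = 15.15
Denominator = 27.01 - 0 = 27.01
e = 15.15 / 27.01 = 0.5609

0.5609


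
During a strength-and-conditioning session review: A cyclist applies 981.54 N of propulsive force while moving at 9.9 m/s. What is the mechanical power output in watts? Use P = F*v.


P = F * v
P = 981.54 * 9.9
P = 9717.246 W

9717.246 W


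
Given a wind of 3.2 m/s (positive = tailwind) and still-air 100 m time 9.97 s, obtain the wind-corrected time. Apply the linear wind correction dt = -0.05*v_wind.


dt = -0.05 * v_wind = -0.05 * 3.2 = -0.16 s
t_corrected = t_still + dt = 9.97 + (-0.16)
t_corrected = 9.81 s

9.81 s


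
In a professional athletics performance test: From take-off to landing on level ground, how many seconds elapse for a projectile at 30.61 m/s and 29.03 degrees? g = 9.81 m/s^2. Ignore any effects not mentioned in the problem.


T = 2*v*sin(theta)/g
sin(theta) = sin(29.03 deg) = 0.4853
T = 2*30.61*0.4853 / 9.81
T = 29.7081 / 9.81 = 3.0283 s

3.0283 s


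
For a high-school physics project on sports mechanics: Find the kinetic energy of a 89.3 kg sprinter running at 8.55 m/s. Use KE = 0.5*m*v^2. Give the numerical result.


KE = 0.5 * m * v^2
KE = 0.5 * 89.3 * 8.55^2
KE = 0.5 * 89.3 * 73.1025 = 3264.0266 J

3264.0266 J


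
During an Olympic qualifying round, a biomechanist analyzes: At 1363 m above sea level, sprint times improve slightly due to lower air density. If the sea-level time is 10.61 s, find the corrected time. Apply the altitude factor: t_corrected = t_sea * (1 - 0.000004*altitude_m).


Correction factor = 1 - 0.000004 * 1363 = 0.994548
t_corrected = t_sea * factor = 10.61 * 0.994548
t_corrected = 10.5522 s

10.5522 s


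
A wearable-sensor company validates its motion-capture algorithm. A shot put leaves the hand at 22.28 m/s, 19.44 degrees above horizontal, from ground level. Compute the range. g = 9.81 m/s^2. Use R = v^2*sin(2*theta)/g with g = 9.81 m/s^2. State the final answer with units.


R = v^2 * sin(2*theta) / g
Convert angle to radians: theta = 19.44 deg = 0.3393 rad
sin(2*theta) = sin(0.6786) = 0.6277
R = 22.28^2 * 0.6277 / 9.81
R = 496.3984 * 0.6277 / 9.81 = 31.762 m

31.762 m


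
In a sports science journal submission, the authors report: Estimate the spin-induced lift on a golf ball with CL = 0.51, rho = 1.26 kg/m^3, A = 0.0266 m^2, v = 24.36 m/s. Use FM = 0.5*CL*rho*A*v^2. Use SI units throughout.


FM = 0.5 * CL * rho * A * v^2
FM = 0.5 * 0.51 * 1.26 * 0.0266 * 24.36^2
v^2 = 593.4096
FM = 0.5 * 0.51 * 1.26 * 0.0266 * 593.4096 = 5.0716 N

5.0716 N


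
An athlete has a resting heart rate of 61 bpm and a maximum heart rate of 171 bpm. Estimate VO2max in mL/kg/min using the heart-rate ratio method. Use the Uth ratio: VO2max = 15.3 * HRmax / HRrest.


VO2max = 15.3 * HRmax / HRrest
VO2max = 15.3 * 171 / 61
VO2max = 2616.3 / 61 = 42.8902 mL/kg/min

42.8902 mL/kg/min


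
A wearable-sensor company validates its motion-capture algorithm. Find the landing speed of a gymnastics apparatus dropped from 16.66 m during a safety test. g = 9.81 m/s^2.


v = sqrt(2 * g * h)
v = sqrt(2 * 9.81 * 16.66)
v = sqrt(326.8692) = 18.0795 m/s

18.0795 m/s


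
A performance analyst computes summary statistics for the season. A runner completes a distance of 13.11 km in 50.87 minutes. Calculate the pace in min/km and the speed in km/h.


Pace = time / distance = 50.87 min / 13.11 km = 3.8802 min/km
Speed = distance / time_in_hours = 13.11 / 0.8478 hr
Speed = 15.4629 km/h

3.8802 min/km, 15.4629 km/h


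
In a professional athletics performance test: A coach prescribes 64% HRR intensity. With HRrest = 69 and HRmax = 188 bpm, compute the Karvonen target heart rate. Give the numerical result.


Target = HRrest + pct*(HRmax - HRrest)
Heart rate reserve = HRmax - HRrest = 188 - 69 = 119 bpm
Fraction = 64% = 0.64
Target = 69 + 0.64 * 119
Target = 69 + 76.16 = 145.16 bpm

145.16 bpm


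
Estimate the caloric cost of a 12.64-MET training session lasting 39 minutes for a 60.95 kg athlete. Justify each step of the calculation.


kcal = MET * mass * time_hr
Convert time: 39 min = 0.65 hr
kcal = 12.64 * 60.95 * 0.65
kcal = 500.7652 kcal

500.7652 kcal


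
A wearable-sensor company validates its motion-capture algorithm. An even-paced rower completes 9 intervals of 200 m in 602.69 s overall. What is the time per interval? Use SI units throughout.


Split time = total_time / n_laps = 602.69 / 9
Split time = 66.9656 s per lap

66.9656 s


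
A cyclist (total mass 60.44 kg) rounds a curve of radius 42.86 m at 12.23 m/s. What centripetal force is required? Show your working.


Fc = m * v^2 / r
v^2 = 12.23^2 = 149.5729
Fc = 60.44 * 149.5729 / 42.86
Fc = 9040.1861 / 42.86 = 210.9236 N

210.9236 N


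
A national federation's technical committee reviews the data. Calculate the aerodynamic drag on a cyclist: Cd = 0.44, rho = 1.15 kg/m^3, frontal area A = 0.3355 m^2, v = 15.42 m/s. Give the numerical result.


Fd = 0.5 * Cd * rho * A * v^2
Fd = 0.5 * 0.44 * 1.15 * 0.3355 * 15.42^2
v^2 = 237.7764
Fd = 0.5 * 0.44 * 1.15 * 0.3355 * 237.7764 = 20.1828 N

20.1828 N


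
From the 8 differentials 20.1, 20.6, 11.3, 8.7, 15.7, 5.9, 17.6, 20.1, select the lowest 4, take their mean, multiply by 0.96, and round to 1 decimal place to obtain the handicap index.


All differentials: 20.1, 20.6, 11.3, 8.7, 15.7, 5.9, 17.6, 20.1
Sorted: 5.9, 8.7, 11.3, 15.7, 17.6, 20.1, 20.1, 20.6
Best 4: 5.9, 8.7, 11.3, 15.7
Average of best = 41.6 / 4 = 10.4
Raw index = 10.4 * 0.96 = 9.984
Handicap index = round(9.984, 1) = 10.0

10.0


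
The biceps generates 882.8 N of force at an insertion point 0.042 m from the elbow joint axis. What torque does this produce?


tau = F * d
tau = 882.8 * 0.042
tau = 37.0776 N*m

37.0776 N*m


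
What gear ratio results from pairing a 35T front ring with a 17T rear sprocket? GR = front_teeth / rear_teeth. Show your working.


GR = front_teeth / rear_teeth
GR = 35 / 17
GR = 2.0588

2.0588


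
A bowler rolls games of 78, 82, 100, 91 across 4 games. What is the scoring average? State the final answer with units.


Average = sum / n
Sum = 351
Average = 351 / 4 = 87.75

87.75


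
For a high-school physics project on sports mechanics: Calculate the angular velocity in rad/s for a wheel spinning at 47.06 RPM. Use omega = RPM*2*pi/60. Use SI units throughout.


omega = RPM * 2 * pi / 60
omega = 47.06 * 2 * 3.14159 / 60
omega = 295.6867 / 60 = 4.9281 rad/s

4.9281 rad/s


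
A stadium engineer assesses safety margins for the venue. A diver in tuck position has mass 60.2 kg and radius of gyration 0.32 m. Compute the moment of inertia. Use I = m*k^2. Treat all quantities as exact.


I = m * k^2
I = 60.2 * 0.32^2
I = 60.2 * 0.1024 = 6.1645 kg*m^2

6.1645 kg*m^2


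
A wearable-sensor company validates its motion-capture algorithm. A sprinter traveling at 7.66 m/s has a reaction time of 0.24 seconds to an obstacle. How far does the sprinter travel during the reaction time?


d = v * t
d = 7.66 * 0.24
d = 1.8384 m

1.8384 m


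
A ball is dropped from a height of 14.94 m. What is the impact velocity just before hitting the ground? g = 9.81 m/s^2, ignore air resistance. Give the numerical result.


v = sqrt(2 * g * h)
v = sqrt(2 * 9.81 * 14.94)
v = sqrt(293.1228) = 17.1208 m/s

17.1208 m/s


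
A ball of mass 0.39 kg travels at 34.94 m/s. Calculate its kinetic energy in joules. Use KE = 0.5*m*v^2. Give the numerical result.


KE = 0.5 * m * v^2
KE = 0.5 * 0.39 * 34.94^2
KE = 0.5 * 0.39 * 1220.8036 = 238.0567 J

238.0567 J


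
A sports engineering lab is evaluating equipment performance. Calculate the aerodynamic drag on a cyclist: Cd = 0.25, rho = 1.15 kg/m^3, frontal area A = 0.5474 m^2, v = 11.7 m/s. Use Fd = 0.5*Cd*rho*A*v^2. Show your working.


Fd = 0.5 * Cd * rho * A * v^2
Fd = 0.5 * 0.25 * 1.15 * 0.5474 * 11.7^2
v^2 = 136.89
Fd = 0.5 * 0.25 * 1.15 * 0.5474 * 136.89 = 10.7717 N

10.7717 N


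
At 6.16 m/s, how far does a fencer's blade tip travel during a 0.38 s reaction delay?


d = v * t
d = 6.16 * 0.38
d = 2.3408 m

2.3408 m


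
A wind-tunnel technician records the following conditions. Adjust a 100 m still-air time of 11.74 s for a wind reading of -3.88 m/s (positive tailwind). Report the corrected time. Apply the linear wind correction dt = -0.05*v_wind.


dt = -0.05 * v_wind = -0.05 * -3.88 = 0.194 s
t_corrected = t_still + dt = 11.74 + (0.194)
t_corrected = 11.934 s

11.934 s


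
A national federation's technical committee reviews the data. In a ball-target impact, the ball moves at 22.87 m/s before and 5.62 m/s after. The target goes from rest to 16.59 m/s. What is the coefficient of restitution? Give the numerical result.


e = (v2_after - v1_after) / (v1_before - v2_before)
Numerator = 16.59 - 5.62 = 10.97
Denominator = 22.87 - 0 = 22.87
e = 10.97 / 22.87 = 0.4797

0.4797


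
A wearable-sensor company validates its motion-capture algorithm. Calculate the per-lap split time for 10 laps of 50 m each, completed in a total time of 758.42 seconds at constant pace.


Split time = total_time / n_laps = 758.42 / 10
Split time = 75.842 s per lap

75.842 s


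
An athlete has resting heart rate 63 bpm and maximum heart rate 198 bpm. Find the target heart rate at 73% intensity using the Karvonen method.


Target = HRrest + pct*(HRmax - HRrest)
Heart rate reserve = HRmax - HRrest = 198 - 63 = 135 bpm
Fraction = 73% = 0.73
Target = 63 + 0.73 * 135
Target = 63 + 98.55 = 161.55 bpm

161.55 bpm


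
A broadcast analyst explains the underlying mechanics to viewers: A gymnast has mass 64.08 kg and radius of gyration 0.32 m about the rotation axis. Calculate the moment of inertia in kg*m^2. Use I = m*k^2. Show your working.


I = m * k^2
I = 64.08 * 0.32^2
I = 64.08 * 0.1024 = 6.5618 kg*m^2

6.5618 kg*m^2


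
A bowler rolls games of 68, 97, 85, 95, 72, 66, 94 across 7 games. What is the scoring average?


Average = sum / n
Sum = 577
Average = 577 / 7 = 82.4286

82.4286


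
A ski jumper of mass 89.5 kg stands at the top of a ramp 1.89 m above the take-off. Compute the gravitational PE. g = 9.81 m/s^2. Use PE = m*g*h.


PE = m * g * h
PE = 89.5 * 9.81 * 1.89
PE = 877.995 * 1.89 = 1659.4105 J

1659.4105 J


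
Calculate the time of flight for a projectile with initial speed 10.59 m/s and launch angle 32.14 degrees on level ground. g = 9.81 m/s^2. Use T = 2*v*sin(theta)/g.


T = 2*v*sin(theta)/g
sin(theta) = sin(32.14 deg) = 0.532
T = 2*10.59*0.532 / 9.81
T = 11.2675 / 9.81 = 1.1486 s

1.1486 s


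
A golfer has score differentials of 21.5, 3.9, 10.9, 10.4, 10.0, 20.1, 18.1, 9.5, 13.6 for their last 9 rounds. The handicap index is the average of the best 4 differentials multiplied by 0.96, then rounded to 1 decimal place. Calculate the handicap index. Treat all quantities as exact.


All differentials: 21.5, 3.9, 10.9, 10.4, 10.0, 20.1, 18.1, 9.5, 13.6
Sorted: 3.9, 9.5, 10.0, 10.4, 10.9, 13.6, 18.1, 20.1, 21.5
Best 4: 3.9, 9.5, 10.0, 10.4
Average of best = 33.8 / 4 = 8.45
Raw index = 8.45 * 0.96 = 8.112
Handicap index = round(8.112, 1) = 8.1

8.1


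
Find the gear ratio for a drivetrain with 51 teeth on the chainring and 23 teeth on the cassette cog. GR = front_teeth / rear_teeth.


GR = front_teeth / rear_teeth
GR = 51 / 23
GR = 2.2174

2.2174


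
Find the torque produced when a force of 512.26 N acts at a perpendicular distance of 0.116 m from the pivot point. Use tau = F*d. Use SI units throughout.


tau = F * d
tau = 512.26 * 0.116
tau = 59.4222 N*m

59.4222 N*m


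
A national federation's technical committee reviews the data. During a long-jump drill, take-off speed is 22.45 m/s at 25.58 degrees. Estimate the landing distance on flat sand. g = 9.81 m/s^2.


R = v^2 * sin(2*theta) / g
Convert angle to radians: theta = 25.58 deg = 0.4465 rad
sin(2*theta) = sin(0.8929) = 0.7789
R = 22.45^2 * 0.7789 / 9.81
R = 504.0025 * 0.7789 / 9.81 = 40.0171 m

40.0171 m


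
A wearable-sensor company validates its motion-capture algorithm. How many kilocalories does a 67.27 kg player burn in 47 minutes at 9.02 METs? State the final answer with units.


kcal = MET * mass * time_hr
Convert time: 47 min = 0.7833 hr
kcal = 9.02 * 67.27 * 0.7833
kcal = 475.3074 kcal

475.3074 kcal


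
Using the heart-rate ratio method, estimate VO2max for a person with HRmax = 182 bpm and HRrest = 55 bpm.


VO2max = 15.3 * HRmax / HRrest
VO2max = 15.3 * 182 / 55
VO2max = 2784.6 / 55 = 50.6291 mL/kg/min

50.6291 mL/kg/min


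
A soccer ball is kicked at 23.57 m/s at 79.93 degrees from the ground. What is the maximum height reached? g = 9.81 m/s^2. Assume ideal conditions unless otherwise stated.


H = (v*sin(theta))^2 / (2*g)
vy = v*sin(theta) = 23.57 * sin(79.93 deg) = 23.2069 m/s
H = vy^2 / (2*g) = 538.5603 / (2*9.81)
H = 538.5603 / 19.62 = 27.4496 m

27.4496 m


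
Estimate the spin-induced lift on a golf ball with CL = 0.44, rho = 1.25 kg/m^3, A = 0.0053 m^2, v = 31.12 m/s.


FM = 0.5 * CL * rho * A * v^2
FM = 0.5 * 0.44 * 1.25 * 0.0053 * 31.12^2
v^2 = 968.4544
FM = 0.5 * 0.44 * 1.25 * 0.0053 * 968.4544 = 1.4115 N

1.4115 N


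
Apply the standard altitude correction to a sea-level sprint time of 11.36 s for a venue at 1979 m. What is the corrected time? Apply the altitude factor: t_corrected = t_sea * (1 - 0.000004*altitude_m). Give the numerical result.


Correction factor = 1 - 0.000004 * 1979 = 0.992084
t_corrected = t_sea * factor = 11.36 * 0.992084
t_corrected = 11.2701 s

11.2701 s


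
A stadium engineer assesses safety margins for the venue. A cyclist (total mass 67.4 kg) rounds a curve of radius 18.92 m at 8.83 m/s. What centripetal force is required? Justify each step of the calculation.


Fc = m * v^2 / r
v^2 = 8.83^2 = 77.9689
Fc = 67.4 * 77.9689 / 18.92
Fc = 5255.1039 / 18.92 = 277.7539 N

277.7539 N


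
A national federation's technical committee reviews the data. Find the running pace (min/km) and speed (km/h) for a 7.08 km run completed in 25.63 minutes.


Pace = time / distance = 25.63 min / 7.08 km = 3.6201 min/km
Speed = distance / time_in_hours = 7.08 / 0.4272 hr
Speed = 16.5743 km/h

3.6201 min/km, 16.5743 km/h


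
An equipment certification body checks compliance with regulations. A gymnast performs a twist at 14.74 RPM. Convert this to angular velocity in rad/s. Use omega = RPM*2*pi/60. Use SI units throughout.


omega = RPM * 2 * pi / 60
omega = 14.74 * 2 * 3.14159 / 60
omega = 92.6142 / 60 = 1.5436 rad/s

1.5436 rad/s


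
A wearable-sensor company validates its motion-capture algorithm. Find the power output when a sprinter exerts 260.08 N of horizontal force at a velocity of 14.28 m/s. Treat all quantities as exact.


P = F * v
P = 260.08 * 14.28
P = 3713.9424 W

3713.9424 W


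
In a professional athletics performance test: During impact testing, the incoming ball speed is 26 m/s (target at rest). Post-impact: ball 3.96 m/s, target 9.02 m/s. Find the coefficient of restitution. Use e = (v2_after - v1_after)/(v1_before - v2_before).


e = (v2_after - v1_after) / (v1_before - v2_before)
Numerator = 9.02 - 3.96 = 5.06
Denominator = 26 - 0 = 26
e = 5.06 / 26 = 0.1946

0.1946


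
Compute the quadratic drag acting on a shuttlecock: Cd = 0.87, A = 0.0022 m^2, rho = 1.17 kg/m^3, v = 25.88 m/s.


Fd = 0.5 * Cd * rho * A * v^2
Fd = 0.5 * 0.87 * 1.17 * 0.0022 * 25.88^2
v^2 = 669.7744
Fd = 0.5 * 0.87 * 1.17 * 0.0022 * 669.7744 = 0.7499 N

0.7499 N


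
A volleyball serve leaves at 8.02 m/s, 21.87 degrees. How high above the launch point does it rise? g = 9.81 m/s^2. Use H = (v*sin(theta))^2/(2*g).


H = (v*sin(theta))^2 / (2*g)
vy = v*sin(theta) = 8.02 * sin(21.87 deg) = 2.9875 m/s
H = vy^2 / (2*g) = 8.9249 / (2*9.81)
H = 8.9249 / 19.62 = 0.4549 m

0.4549 m


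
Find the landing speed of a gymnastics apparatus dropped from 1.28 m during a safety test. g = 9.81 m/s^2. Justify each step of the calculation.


v = sqrt(2 * g * h)
v = sqrt(2 * 9.81 * 1.28)
v = sqrt(25.1136) = 5.0113 m/s

5.0113 m/s


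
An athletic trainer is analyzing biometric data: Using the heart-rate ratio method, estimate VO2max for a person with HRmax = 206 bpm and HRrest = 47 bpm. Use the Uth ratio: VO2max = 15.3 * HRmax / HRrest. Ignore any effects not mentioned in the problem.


VO2max = 15.3 * HRmax / HRrest
VO2max = 15.3 * 206 / 47
VO2max = 3151.8 / 47 = 67.0596 mL/kg/min

67.0596 mL/kg/min


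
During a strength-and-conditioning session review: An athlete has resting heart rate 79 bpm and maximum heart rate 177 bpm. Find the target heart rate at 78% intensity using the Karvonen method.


Target = HRrest + pct*(HRmax - HRrest)
Heart rate reserve = HRmax - HRrest = 177 - 79 = 98 bpm
Fraction = 78% = 0.78
Target = 79 + 0.78 * 98
Target = 79 + 76.44 = 155.44 bpm

155.44 bpm


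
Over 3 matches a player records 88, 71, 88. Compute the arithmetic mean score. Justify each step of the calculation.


Average = sum / n
Sum = 247
Average = 247 / 3 = 82.3333

82.3333


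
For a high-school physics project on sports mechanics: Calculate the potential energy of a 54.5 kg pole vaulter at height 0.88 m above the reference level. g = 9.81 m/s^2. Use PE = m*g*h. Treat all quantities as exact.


PE = m * g * h
PE = 54.5 * 9.81 * 0.88
PE = 534.645 * 0.88 = 470.4876 J

470.4876 J


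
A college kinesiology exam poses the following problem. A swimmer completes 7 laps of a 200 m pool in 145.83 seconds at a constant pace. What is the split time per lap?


Split time = total_time / n_laps = 145.83 / 7
Split time = 20.8329 s per lap

20.8329 s


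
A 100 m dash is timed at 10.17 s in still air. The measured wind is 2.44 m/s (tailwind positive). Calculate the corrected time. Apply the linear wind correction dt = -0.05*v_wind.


dt = -0.05 * v_wind = -0.05 * 2.44 = -0.122 s
t_corrected = t_still + dt = 10.17 + (-0.122)
t_corrected = 10.048 s

10.048 s


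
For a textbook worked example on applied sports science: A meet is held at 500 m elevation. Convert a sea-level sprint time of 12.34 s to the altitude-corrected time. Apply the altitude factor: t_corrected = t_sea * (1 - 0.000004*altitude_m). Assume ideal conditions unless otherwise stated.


Correction factor = 1 - 0.000004 * 500 = 0.998
t_corrected = t_sea * factor = 12.34 * 0.998
t_corrected = 12.3153 s

12.3153 s


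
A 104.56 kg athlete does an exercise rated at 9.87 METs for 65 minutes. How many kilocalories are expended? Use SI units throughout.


kcal = MET * mass * time_hr
Convert time: 65 min = 1.0833 hr
kcal = 9.87 * 104.56 * 1.0833
kcal = 1118.0078 kcal

1118.0078 kcal


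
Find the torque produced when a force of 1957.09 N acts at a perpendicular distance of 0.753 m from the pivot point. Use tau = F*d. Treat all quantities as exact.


tau = F * d
tau = 1957.09 * 0.753
tau = 1473.6888 N*m

1473.6888 N*m


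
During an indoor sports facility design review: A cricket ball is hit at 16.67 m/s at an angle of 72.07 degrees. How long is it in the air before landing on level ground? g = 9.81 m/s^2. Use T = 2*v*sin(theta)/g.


T = 2*v*sin(theta)/g
sin(theta) = sin(72.07 deg) = 0.9514
T = 2*16.67*0.9514 / 9.81
T = 31.7208 / 9.81 = 3.2335 s

3.2335 s


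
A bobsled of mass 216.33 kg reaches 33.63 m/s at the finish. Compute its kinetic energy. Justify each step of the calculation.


KE = 0.5 * m * v^2
KE = 0.5 * 216.33 * 33.63^2
KE = 0.5 * 216.33 * 1130.9769 = 122332.1164 J

122332.1164 J


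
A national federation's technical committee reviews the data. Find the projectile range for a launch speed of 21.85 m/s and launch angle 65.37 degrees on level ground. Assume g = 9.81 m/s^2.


R = v^2 * sin(2*theta) / g
Convert angle to radians: theta = 65.37 deg = 1.1409 rad
sin(2*theta) = sin(2.2818) = 0.7577
R = 21.85^2 * 0.7577 / 9.81
R = 477.4225 * 0.7577 / 9.81 = 36.8739 m

36.8739 m


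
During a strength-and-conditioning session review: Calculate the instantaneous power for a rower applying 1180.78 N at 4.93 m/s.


P = F * v
P = 1180.78 * 4.93
P = 5821.2454 W

5821.2454 W


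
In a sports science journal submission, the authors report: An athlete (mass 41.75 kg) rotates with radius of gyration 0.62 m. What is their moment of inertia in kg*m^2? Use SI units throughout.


I = m * k^2
I = 41.75 * 0.62^2
I = 41.75 * 0.3844 = 16.0487 kg*m^2

16.0487 kg*m^2


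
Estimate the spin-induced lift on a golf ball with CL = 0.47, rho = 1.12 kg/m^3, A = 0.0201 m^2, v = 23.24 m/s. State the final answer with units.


FM = 0.5 * CL * rho * A * v^2
FM = 0.5 * 0.47 * 1.12 * 0.0201 * 23.24^2
v^2 = 540.0976
FM = 0.5 * 0.47 * 1.12 * 0.0201 * 540.0976 = 2.8573 N

2.8573 N


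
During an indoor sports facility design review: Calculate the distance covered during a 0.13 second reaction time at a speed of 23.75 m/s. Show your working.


d = v * t
d = 23.75 * 0.13
d = 3.0875 m

3.0875 m


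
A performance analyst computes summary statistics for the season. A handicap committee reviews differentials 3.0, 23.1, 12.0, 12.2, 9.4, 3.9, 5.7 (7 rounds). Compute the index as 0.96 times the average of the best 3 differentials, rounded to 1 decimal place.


All differentials: 3.0, 23.1, 12.0, 12.2, 9.4, 3.9, 5.7
Sorted: 3.0, 3.9, 5.7, 9.4, 12.0, 12.2, 23.1
Best 3: 3.0, 3.9, 5.7
Average of best = 12.6 / 3 = 4.2
Raw index = 4.2 * 0.96 = 4.032
Handicap index = round(4.032, 1) = 4.0

4.0


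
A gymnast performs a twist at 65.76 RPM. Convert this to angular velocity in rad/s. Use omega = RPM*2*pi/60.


omega = RPM * 2 * pi / 60
omega = 65.76 * 2 * 3.14159 / 60
omega = 413.1823 / 60 = 6.8864 rad/s

6.8864 rad/s


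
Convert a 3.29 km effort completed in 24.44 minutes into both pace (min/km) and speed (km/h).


Pace = time / distance = 24.44 min / 3.29 km = 7.4286 min/km
Speed = distance / time_in_hours = 3.29 / 0.4073 hr
Speed = 8.0769 km/h

7.4286 min/km, 8.0769 km/h


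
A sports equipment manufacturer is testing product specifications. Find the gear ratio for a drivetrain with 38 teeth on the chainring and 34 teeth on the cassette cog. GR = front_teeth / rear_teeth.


GR = front_teeth / rear_teeth
GR = 38 / 34
GR = 1.1176

1.1176


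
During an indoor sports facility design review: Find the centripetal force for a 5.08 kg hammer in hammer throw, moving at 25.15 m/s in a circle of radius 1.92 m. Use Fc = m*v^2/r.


Fc = m * v^2 / r
v^2 = 25.15^2 = 632.5225
Fc = 5.08 * 632.5225 / 1.92
Fc = 3213.2143 / 1.92 = 1673.5491 N

1673.5491 N


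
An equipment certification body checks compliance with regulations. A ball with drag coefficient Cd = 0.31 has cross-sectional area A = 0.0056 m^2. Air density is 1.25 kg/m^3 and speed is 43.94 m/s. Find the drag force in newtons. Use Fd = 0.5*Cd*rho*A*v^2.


Fd = 0.5 * Cd * rho * A * v^2
Fd = 0.5 * 0.31 * 1.25 * 0.0056 * 43.94^2
v^2 = 1930.7236
Fd = 0.5 * 0.31 * 1.25 * 0.0056 * 1930.7236 = 2.0948 N

2.0948 N


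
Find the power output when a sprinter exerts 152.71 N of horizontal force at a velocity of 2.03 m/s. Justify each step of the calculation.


P = F * v
P = 152.71 * 2.03
P = 310.0013 W

310.0013 W


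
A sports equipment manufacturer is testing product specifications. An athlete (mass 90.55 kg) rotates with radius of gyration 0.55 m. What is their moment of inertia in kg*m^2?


I = m * k^2
I = 90.55 * 0.55^2
I = 90.55 * 0.3025 = 27.3914 kg*m^2

27.3914 kg*m^2


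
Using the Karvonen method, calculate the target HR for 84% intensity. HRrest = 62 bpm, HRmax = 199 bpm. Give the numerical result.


Target = HRrest + pct*(HRmax - HRrest)
Heart rate reserve = HRmax - HRrest = 199 - 62 = 137 bpm
Fraction = 84% = 0.84
Target = 62 + 0.84 * 137
Target = 62 + 115.08 = 177.08 bpm

177.08 bpm


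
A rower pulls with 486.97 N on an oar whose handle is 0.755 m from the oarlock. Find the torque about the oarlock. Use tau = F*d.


tau = F * d
tau = 486.97 * 0.755
tau = 367.6624 N*m

367.6624 N*m


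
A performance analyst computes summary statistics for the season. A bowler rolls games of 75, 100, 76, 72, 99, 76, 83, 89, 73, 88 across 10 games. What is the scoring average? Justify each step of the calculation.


Average = sum / n
Sum = 831
Average = 831 / 10 = 83.1

83.1


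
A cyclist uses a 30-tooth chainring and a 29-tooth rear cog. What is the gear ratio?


GR = front_teeth / rear_teeth
GR = 30 / 29
GR = 1.0345

1.0345


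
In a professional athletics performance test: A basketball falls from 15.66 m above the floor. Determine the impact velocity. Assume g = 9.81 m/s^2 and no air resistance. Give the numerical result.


v = sqrt(2 * g * h)
v = sqrt(2 * 9.81 * 15.66)
v = sqrt(307.2492) = 17.5285 m/s

17.5285 m/s


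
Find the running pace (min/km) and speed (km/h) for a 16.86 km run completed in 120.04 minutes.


Pace = time / distance = 120.04 min / 16.86 km = 7.1198 min/km
Speed = distance / time_in_hours = 16.86 / 2.0007 hr
Speed = 8.4272 km/h

7.1198 min/km, 8.4272 km/h


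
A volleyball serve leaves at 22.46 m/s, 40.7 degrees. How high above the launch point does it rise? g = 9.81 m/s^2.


H = (v*sin(theta))^2 / (2*g)
vy = v*sin(theta) = 22.46 * sin(40.7 deg) = 14.6461 m/s
H = vy^2 / (2*g) = 214.5091 / (2*9.81)
H = 214.5091 / 19.62 = 10.9332 m

10.9332 m
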